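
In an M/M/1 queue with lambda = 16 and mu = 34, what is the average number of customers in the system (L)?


rho = 16/34; L = rho/(1-rho) = 0.89

0.89


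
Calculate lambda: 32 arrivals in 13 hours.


lambda = total arrivals / time = 32 / 13 = 2.46 per hour

2.46 per hour


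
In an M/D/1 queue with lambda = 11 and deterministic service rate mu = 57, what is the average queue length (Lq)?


M/D/1: Lq = rho^2 / (2*(1-rho)) where rho = 11/57; Lq = 0.02

0.02


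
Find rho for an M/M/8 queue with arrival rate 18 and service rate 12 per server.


rho = lambda/(c*mu) = 18/(8*12) = 0.1875

0.1875


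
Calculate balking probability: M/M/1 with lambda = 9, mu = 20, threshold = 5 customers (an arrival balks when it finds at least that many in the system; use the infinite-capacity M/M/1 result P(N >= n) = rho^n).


P(N >= 5) = rho^5 = (9/20)^5 = 0.0185

0.0185


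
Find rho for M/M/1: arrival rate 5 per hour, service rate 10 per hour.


rho = lambda/mu = 5/10 = 0.5

0.5


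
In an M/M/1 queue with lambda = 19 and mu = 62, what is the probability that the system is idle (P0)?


P0 = 1 - rho = 1 - 19/62 = 0.6935

0.6935


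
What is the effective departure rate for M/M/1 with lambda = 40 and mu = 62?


For a stable queue (lambda < mu), throughput = lambda = 40 per hour

40 per hour


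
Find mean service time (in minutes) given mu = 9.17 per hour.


Mean service time = 60/mu = 60/9.17 = 6.54 minutes

6.54 minutes


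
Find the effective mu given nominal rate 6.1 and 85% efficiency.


Effective rate = mu * efficiency = 6.1 * 0.85 = 5.19 per hour

5.19 per hour


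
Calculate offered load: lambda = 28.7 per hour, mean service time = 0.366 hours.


Offered load a = lambda * E[S] = 28.7 * 0.366 = 10.5 Erlangs

10.5 Erlangs


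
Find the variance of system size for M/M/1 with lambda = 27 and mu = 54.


rho = 27/54; Var(N) = rho/(1-rho)^2 = 2.0

2.0


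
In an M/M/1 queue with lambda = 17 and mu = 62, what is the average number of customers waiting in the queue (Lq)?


rho = 17/62; Lq = rho^2/(1-rho) = 0.1

0.1


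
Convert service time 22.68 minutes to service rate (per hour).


mu = 60 / avg_service_time = 60 / 22.68 = 2.65 per hour

2.65 per hour


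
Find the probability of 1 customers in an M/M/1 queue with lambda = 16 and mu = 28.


rho = 16/28; P(n) = (1-rho)*rho^n = (1-16/28)*(16/28)^1 = 0.2449

0.2449


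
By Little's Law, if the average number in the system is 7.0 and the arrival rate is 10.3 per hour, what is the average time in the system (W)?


W = L / lambda = 7.0 / 10.3 = 0.6796 hours

0.6796 hours


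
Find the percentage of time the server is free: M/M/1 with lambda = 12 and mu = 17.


Idle fraction = (1 - rho) * 100 = (1 - 12/17) * 100 = 29.4%

29.4%


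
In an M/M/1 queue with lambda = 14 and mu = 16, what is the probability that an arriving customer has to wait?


P(wait) = rho = lambda/mu = 14/16 = 0.875

0.875


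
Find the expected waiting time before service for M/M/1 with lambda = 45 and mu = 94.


rho = 45/94; Wq = rho/(mu - lambda) = 0.0098 hours

0.0098 hours


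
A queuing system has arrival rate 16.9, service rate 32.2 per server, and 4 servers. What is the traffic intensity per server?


rho = lambda / (c * mu) = 16.9 / (4 * 32.2) = 0.1312

0.1312


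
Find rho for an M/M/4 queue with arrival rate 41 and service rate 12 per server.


rho = lambda/(c*mu) = 41/(4*12) = 0.8542

0.8542


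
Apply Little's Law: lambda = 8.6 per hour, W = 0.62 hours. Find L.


L = lambda * W = 8.6 * 0.62 = 5.33

5.33


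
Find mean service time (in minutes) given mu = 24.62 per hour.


Mean service time = 60/mu = 60/24.62 = 2.44 minutes

2.44 minutes


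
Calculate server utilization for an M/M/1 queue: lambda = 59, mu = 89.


rho = lambda/mu = 59/89 = 0.6629

0.6629


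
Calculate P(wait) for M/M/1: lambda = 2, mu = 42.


P(wait) = rho = lambda/mu = 2/42 = 0.0476

0.0476


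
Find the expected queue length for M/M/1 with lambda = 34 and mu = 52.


rho = 34/52; Lq = rho^2/(1-rho) = 1.24

1.24


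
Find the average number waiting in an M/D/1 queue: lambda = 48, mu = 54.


M/D/1: Lq = rho^2 / (2*(1-rho)) where rho = 48/54; Lq = 3.56

3.56


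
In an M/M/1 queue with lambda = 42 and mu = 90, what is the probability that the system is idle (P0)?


P0 = 1 - rho = 1 - 42/90 = 0.5333

0.5333


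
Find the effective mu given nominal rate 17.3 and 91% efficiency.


Effective rate = mu * efficiency = 17.3 * 0.91 = 15.74 per hour

15.74 per hour


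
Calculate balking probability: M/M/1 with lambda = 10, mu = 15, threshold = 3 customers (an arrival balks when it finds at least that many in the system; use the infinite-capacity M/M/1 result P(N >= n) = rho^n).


P(N >= 3) = rho^3 = (10/15)^3 = 0.2963

0.2963


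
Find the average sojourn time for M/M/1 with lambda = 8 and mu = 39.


W = 1/(mu - lambda) = 1/(39 - 8) = 0.0323 hours

0.0323 hours


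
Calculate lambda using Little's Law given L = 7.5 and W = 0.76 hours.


lambda = L / W = 7.5 / 0.76 = 9.87 per hour

9.87 per hour


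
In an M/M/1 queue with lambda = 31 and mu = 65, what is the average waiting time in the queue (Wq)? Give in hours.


rho = 31/65; Wq = rho/(mu - lambda) = 0.014 hours

0.014 hours


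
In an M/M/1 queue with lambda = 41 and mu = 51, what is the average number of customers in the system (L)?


rho = 41/51; L = rho/(1-rho) = 4.1

4.1


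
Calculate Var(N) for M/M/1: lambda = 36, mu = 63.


rho = 36/63; Var(N) = rho/(1-rho)^2 = 3.11

3.11


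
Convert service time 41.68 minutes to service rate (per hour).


mu = 60 / avg_service_time = 60 / 41.68 = 1.44 per hour

1.44 per hour


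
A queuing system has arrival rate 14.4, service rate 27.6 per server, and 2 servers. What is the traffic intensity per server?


rho = lambda / (c * mu) = 14.4 / (2 * 27.6) = 0.2609

0.2609


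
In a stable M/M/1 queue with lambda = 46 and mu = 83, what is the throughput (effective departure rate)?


For a stable queue (lambda < mu), throughput = lambda = 46 per hour

46 per hour


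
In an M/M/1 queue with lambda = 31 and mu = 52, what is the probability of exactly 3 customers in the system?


rho = 31/52; P(n) = (1-rho)*rho^n = (1-31/52)*(31/52)^3 = 0.0856

0.0856


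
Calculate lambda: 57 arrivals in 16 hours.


lambda = total arrivals / time = 57 / 16 = 3.56 per hour

3.56 per hour


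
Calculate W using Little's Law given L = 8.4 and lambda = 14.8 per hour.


W = L / lambda = 8.4 / 14.8 = 0.5676 hours

0.5676 hours


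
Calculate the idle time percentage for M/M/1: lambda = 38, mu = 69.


Idle fraction = (1 - rho) * 100 = (1 - 38/69) * 100 = 44.9%

44.9%


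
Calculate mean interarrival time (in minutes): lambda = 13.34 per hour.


Mean interarrival time = 60/lambda = 60/13.34 = 4.5 minutes

4.5 minutes


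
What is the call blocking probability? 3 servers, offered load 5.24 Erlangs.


B(N,A) = (A^N/N!) / sum(A^k/k!, k=0..N) with N=3, A=5.24 = 0.5456

0.5456


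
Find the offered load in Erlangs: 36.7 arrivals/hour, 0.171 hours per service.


Offered load a = lambda * E[S] = 36.7 * 0.171 = 6.28 Erlangs

6.28 Erlangs


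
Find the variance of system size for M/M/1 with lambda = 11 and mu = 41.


rho = 11/41; Var(N) = rho/(1-rho)^2 = 0.5

0.5


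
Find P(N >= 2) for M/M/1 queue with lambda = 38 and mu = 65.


P(N >= 2) = rho^2 = (38/65)^2 = 0.3418

0.3418


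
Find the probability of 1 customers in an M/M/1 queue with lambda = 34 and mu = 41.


rho = 34/41; P(n) = (1-rho)*rho^n = (1-34/41)*(34/41)^1 = 0.1416

0.1416


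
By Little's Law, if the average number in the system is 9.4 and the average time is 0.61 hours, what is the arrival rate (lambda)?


lambda = L / W = 9.4 / 0.61 = 15.41 per hour

15.41 per hour


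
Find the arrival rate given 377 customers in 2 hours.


lambda = total arrivals / time = 377 / 2 = 188.5 per hour

188.5 per hour


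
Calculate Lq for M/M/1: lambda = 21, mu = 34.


rho = 21/34; Lq = rho^2/(1-rho) = 1.0

1.0


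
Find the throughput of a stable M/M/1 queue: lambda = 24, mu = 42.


For a stable queue (lambda < mu), throughput = lambda = 24 per hour

24 per hour


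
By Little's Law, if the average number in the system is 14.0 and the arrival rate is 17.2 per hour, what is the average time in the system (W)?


W = L / lambda = 14.0 / 17.2 = 0.814 hours

0.814 hours


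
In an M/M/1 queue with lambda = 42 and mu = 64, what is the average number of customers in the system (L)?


rho = 42/64; L = rho/(1-rho) = 1.91

1.91


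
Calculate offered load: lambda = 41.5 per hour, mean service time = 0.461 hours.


Offered load a = lambda * E[S] = 41.5 * 0.461 = 19.13 Erlangs

19.13 Erlangs


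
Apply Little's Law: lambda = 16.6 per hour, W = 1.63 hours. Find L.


L = lambda * W = 16.6 * 1.63 = 27.06

27.06


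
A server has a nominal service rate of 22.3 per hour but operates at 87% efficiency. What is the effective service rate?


Effective rate = mu * efficiency = 22.3 * 0.87 = 19.4 per hour

19.4 per hour


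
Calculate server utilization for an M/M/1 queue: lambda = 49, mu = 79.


rho = lambda/mu = 49/79 = 0.6203

0.6203


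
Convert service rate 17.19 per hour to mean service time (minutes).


Mean service time = 60/mu = 60/17.19 = 3.49 minutes

3.49 minutes


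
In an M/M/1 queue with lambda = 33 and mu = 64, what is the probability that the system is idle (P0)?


P0 = 1 - rho = 1 - 33/64 = 0.4844

0.4844


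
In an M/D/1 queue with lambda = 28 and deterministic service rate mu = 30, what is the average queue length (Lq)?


M/D/1: Lq = rho^2 / (2*(1-rho)) where rho = 28/30; Lq = 6.53

6.53


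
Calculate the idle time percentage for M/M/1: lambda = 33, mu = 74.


Idle fraction = (1 - rho) * 100 = (1 - 33/74) * 100 = 55.4%

55.4%


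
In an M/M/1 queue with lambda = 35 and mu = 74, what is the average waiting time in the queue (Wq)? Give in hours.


rho = 35/74; Wq = rho/(mu - lambda) = 0.0121 hours

0.0121 hours


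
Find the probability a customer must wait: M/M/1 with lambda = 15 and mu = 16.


P(wait) = rho = lambda/mu = 15/16 = 0.9375

0.9375


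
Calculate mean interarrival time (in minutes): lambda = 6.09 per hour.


Mean interarrival time = 60/lambda = 60/6.09 = 9.85 minutes

9.85 minutes


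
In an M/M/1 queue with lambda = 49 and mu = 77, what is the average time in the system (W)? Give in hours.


W = 1/(mu - lambda) = 1/(77 - 49) = 0.0357 hours

0.0357 hours


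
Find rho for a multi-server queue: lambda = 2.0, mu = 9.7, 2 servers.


rho = lambda / (c * mu) = 2.0 / (2 * 9.7) = 0.1031

0.1031


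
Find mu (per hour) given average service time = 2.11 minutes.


mu = 60 / avg_service_time = 60 / 2.11 = 28.44 per hour

28.44 per hour


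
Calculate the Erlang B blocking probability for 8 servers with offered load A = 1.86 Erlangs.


B(N,A) = (A^N/N!) / sum(A^k/k!, k=0..N) with N=8, A=1.86 = 0.0006

0.0006


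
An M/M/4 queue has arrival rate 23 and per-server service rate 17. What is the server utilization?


rho = lambda/(c*mu) = 23/(4*17) = 0.3382

0.3382


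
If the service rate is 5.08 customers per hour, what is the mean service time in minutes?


Mean service time = 60/mu = 60/5.08 = 11.81 minutes

11.81 minutes


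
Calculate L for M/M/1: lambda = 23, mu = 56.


rho = 23/56; L = rho/(1-rho) = 0.7

0.7


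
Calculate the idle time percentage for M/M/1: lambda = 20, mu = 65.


Idle fraction = (1 - rho) * 100 = (1 - 20/65) * 100 = 69.2%

69.2%


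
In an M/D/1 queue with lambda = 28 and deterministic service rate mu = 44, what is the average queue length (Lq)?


M/D/1: Lq = rho^2 / (2*(1-rho)) where rho = 28/44; Lq = 0.56

0.56


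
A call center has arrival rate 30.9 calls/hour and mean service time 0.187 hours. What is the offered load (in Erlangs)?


Offered load a = lambda * E[S] = 30.9 * 0.187 = 5.78 Erlangs

5.78 Erlangs


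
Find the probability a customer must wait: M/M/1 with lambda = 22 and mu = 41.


P(wait) = rho = lambda/mu = 22/41 = 0.5366

0.5366


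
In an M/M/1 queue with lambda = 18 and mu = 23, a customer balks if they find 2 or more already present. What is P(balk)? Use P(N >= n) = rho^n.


P(N >= 2) = rho^2 = (18/23)^2 = 0.6125

0.6125


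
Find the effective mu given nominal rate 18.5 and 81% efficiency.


Effective rate = mu * efficiency = 18.5 * 0.81 = 14.99 per hour

14.99 per hour


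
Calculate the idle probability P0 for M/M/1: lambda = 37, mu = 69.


P0 = 1 - rho = 1 - 37/69 = 0.4638

0.4638


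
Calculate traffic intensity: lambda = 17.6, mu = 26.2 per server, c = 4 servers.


rho = lambda / (c * mu) = 17.6 / (4 * 26.2) = 0.1679

0.1679


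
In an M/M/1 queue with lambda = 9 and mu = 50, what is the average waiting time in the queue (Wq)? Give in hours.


rho = 9/50; Wq = rho/(mu - lambda) = 0.0044 hours

0.0044 hours


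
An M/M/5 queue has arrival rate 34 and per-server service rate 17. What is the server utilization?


rho = lambda/(c*mu) = 34/(5*17) = 0.4

0.4


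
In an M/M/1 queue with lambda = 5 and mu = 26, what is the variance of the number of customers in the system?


rho = 5/26; Var(N) = rho/(1-rho)^2 = 0.29

0.29


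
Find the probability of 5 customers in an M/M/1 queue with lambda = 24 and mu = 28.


rho = 24/28; P(n) = (1-rho)*rho^n = (1-24/28)*(24/28)^5 = 0.0661

0.0661


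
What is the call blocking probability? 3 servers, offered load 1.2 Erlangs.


B(N,A) = (A^N/N!) / sum(A^k/k!, k=0..N) with N=3, A=1.2 = 0.0898

0.0898


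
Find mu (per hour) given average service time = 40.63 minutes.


mu = 60 / avg_service_time = 60 / 40.63 = 1.48 per hour

1.48 per hour


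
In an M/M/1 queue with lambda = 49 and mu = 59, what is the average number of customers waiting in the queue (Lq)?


rho = 49/59; Lq = rho^2/(1-rho) = 4.07

4.07


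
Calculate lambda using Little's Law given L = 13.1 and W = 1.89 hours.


lambda = L / W = 13.1 / 1.89 = 6.93 per hour

6.93 per hour


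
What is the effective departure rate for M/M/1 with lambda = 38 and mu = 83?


For a stable queue (lambda < mu), throughput = lambda = 38 per hour

38 per hour


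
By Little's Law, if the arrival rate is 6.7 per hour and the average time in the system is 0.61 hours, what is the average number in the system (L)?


L = lambda * W = 6.7 * 0.61 = 4.09

4.09


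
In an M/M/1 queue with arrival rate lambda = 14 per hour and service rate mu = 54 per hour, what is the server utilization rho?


rho = lambda/mu = 14/54 = 0.2593

0.2593


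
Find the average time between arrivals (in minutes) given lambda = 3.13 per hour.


Mean interarrival time = 60/lambda = 60/3.13 = 19.17 minutes

19.17 minutes


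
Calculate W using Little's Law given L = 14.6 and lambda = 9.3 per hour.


W = L / lambda = 14.6 / 9.3 = 1.5699 hours

1.5699 hours


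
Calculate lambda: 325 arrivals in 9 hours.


lambda = total arrivals / time = 325 / 9 = 36.11 per hour

36.11 per hour


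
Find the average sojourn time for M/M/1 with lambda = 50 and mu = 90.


W = 1/(mu - lambda) = 1/(90 - 50) = 0.025 hours

0.025 hours


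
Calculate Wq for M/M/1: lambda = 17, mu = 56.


rho = 17/56; Wq = rho/(mu - lambda) = 0.0078 hours

0.0078 hours


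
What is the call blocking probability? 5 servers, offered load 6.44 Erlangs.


B(N,A) = (A^N/N!) / sum(A^k/k!, k=0..N) with N=5, A=6.44 = 0.39

0.39


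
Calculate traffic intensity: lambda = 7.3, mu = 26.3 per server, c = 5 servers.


rho = lambda / (c * mu) = 7.3 / (5 * 26.3) = 0.0555

0.0555


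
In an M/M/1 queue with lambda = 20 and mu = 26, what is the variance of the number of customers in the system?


rho = 20/26; Var(N) = rho/(1-rho)^2 = 14.44

14.44


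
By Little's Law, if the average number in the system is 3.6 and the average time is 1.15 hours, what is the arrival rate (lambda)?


lambda = L / W = 3.6 / 1.15 = 3.13 per hour

3.13 per hour


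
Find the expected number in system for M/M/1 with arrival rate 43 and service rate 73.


rho = 43/73; L = rho/(1-rho) = 1.43

1.43


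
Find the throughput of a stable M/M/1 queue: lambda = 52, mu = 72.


For a stable queue (lambda < mu), throughput = lambda = 52 per hour

52 per hour


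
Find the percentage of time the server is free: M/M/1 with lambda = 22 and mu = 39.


Idle fraction = (1 - rho) * 100 = (1 - 22/39) * 100 = 43.6%

43.6%


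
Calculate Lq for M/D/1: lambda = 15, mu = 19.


M/D/1: Lq = rho^2 / (2*(1-rho)) where rho = 15/19; Lq = 1.48

1.48


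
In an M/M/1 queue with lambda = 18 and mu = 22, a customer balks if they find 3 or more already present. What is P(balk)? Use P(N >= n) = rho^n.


P(N >= 3) = rho^3 = (18/22)^3 = 0.5477

0.5477


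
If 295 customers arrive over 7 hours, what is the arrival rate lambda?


lambda = total arrivals / time = 295 / 7 = 42.14 per hour

42.14 per hour


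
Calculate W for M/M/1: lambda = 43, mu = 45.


W = 1/(mu - lambda) = 1/(45 - 43) = 0.5 hours

0.5 hours


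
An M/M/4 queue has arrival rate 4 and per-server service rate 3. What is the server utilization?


rho = lambda/(c*mu) = 4/(4*3) = 0.3333

0.3333


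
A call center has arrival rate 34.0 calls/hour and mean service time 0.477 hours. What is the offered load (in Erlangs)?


Offered load a = lambda * E[S] = 34.0 * 0.477 = 16.22 Erlangs

16.22 Erlangs


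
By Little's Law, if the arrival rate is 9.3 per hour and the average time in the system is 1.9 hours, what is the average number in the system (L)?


L = lambda * W = 9.3 * 1.9 = 17.67

17.67


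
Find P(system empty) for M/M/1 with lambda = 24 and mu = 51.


P0 = 1 - rho = 1 - 24/51 = 0.5294

0.5294


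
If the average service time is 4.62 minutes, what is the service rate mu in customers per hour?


mu = 60 / avg_service_time = 60 / 4.62 = 12.99 per hour

12.99 per hour


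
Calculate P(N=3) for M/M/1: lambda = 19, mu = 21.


rho = 19/21; P(n) = (1-rho)*rho^n = (1-19/21)*(19/21)^3 = 0.0705

0.0705


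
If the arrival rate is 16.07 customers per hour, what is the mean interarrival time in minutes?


Mean interarrival time = 60/lambda = 60/16.07 = 3.73 minutes

3.73 minutes


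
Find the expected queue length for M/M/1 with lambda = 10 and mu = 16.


rho = 10/16; Lq = rho^2/(1-rho) = 1.04

1.04


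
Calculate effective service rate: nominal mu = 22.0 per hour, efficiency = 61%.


Effective rate = mu * efficiency = 22.0 * 0.61 = 13.42 per hour

13.42 per hour


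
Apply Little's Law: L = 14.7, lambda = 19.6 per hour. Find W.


W = L / lambda = 14.7 / 19.6 = 0.75 hours

0.75 hours


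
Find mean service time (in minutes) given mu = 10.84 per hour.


Mean service time = 60/mu = 60/10.84 = 5.54 minutes

5.54 minutes


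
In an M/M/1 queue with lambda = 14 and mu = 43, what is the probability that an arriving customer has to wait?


P(wait) = rho = lambda/mu = 14/43 = 0.3256

0.3256


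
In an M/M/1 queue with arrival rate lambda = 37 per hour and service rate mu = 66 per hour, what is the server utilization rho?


rho = lambda/mu = 37/66 = 0.5606

0.5606


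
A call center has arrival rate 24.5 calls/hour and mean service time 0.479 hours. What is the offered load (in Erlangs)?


Offered load a = lambda * E[S] = 24.5 * 0.479 = 11.74 Erlangs

11.74 Erlangs


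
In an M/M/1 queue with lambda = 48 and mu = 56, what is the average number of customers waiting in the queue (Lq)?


rho = 48/56; Lq = rho^2/(1-rho) = 5.14

5.14


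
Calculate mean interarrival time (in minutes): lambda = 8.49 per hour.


Mean interarrival time = 60/lambda = 60/8.49 = 7.07 minutes

7.07 minutes


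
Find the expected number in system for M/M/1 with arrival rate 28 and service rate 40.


rho = 28/40; L = rho/(1-rho) = 2.33

2.33


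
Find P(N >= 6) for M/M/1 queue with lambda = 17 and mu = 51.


P(N >= 6) = rho^6 = (17/51)^6 = 0.0014

0.0014


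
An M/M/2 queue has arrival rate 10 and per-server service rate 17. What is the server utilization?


rho = lambda/(c*mu) = 10/(2*17) = 0.2941

0.2941


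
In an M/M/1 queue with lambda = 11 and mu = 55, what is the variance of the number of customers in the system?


rho = 11/55; Var(N) = rho/(1-rho)^2 = 0.31

0.31


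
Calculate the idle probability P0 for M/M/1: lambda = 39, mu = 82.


P0 = 1 - rho = 1 - 39/82 = 0.5244

0.5244


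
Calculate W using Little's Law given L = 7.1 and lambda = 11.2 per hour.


W = L / lambda = 7.1 / 11.2 = 0.6339 hours

0.6339 hours


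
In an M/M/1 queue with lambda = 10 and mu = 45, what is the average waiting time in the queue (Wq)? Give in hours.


rho = 10/45; Wq = rho/(mu - lambda) = 0.0063 hours

0.0063 hours


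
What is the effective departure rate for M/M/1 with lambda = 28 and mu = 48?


For a stable queue (lambda < mu), throughput = lambda = 28 per hour

28 per hour


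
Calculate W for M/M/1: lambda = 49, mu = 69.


W = 1/(mu - lambda) = 1/(69 - 49) = 0.05 hours

0.05 hours


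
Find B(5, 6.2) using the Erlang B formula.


B(N,A) = (A^N/N!) / sum(A^k/k!, k=0..N) with N=5, A=6.2 = 0.3741

0.3741


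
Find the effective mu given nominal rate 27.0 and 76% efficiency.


Effective rate = mu * efficiency = 27.0 * 0.76 = 20.52 per hour

20.52 per hour


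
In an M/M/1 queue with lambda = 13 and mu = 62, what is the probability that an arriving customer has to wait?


P(wait) = rho = lambda/mu = 13/62 = 0.2097

0.2097


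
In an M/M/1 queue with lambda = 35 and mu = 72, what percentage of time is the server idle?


Idle fraction = (1 - rho) * 100 = (1 - 35/72) * 100 = 51.4%

51.4%


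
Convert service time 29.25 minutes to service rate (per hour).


mu = 60 / avg_service_time = 60 / 29.25 = 2.05 per hour

2.05 per hour


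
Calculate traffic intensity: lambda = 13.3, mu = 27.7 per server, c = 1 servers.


rho = lambda / (c * mu) = 13.3 / (1 * 27.7) = 0.4801

0.4801


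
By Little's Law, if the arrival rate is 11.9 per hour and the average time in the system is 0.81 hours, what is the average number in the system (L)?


L = lambda * W = 11.9 * 0.81 = 9.64

9.64


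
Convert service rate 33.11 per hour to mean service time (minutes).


Mean service time = 60/mu = 60/33.11 = 1.81 minutes

1.81 minutes


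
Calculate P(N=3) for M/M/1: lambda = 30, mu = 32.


rho = 30/32; P(n) = (1-rho)*rho^n = (1-30/32)*(30/32)^3 = 0.0515

0.0515


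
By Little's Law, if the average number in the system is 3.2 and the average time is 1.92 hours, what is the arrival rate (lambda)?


lambda = L / W = 3.2 / 1.92 = 1.67 per hour

1.67 per hour


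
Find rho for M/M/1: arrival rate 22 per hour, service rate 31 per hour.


rho = lambda/mu = 22/31 = 0.7097

0.7097


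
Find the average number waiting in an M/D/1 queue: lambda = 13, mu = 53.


M/D/1: Lq = rho^2 / (2*(1-rho)) where rho = 13/53; Lq = 0.04

0.04


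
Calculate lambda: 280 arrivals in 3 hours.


lambda = total arrivals / time = 280 / 3 = 93.33 per hour

93.33 per hour


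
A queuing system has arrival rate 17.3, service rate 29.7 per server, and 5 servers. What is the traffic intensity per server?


rho = lambda / (c * mu) = 17.3 / (5 * 29.7) = 0.1165

0.1165


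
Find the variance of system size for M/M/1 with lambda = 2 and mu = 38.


rho = 2/38; Var(N) = rho/(1-rho)^2 = 0.06

0.06


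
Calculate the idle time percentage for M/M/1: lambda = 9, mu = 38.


Idle fraction = (1 - rho) * 100 = (1 - 9/38) * 100 = 76.3%

76.3%


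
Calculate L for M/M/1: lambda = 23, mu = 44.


rho = 23/44; L = rho/(1-rho) = 1.1

1.1


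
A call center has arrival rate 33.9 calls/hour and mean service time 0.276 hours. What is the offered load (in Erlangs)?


Offered load a = lambda * E[S] = 33.9 * 0.276 = 9.36 Erlangs

9.36 Erlangs


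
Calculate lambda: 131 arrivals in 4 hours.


lambda = total arrivals / time = 131 / 4 = 32.75 per hour

32.75 per hour


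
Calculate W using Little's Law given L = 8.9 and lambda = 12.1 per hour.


W = L / lambda = 8.9 / 12.1 = 0.7355 hours

0.7355 hours


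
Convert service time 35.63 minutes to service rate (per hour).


mu = 60 / avg_service_time = 60 / 35.63 = 1.68 per hour

1.68 per hour


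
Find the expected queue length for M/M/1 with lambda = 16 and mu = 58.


rho = 16/58; Lq = rho^2/(1-rho) = 0.11

0.11


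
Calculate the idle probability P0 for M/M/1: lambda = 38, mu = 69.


P0 = 1 - rho = 1 - 38/69 = 0.4493

0.4493


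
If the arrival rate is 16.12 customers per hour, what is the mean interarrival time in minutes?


Mean interarrival time = 60/lambda = 60/16.12 = 3.72 minutes

3.72 minutes


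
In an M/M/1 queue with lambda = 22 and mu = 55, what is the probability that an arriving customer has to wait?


P(wait) = rho = lambda/mu = 22/55 = 0.4

0.4


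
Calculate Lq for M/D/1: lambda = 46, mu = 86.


M/D/1: Lq = rho^2 / (2*(1-rho)) where rho = 46/86; Lq = 0.31

0.31


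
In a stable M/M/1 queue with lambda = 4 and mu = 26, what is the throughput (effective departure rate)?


For a stable queue (lambda < mu), throughput = lambda = 4 per hour

4 per hour


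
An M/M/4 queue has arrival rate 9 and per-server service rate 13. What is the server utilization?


rho = lambda/(c*mu) = 9/(4*13) = 0.1731

0.1731


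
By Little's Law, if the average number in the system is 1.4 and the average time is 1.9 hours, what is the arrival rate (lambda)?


lambda = L / W = 1.4 / 1.9 = 0.74 per hour

0.74 per hour


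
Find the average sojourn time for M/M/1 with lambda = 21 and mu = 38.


W = 1/(mu - lambda) = 1/(38 - 21) = 0.0588 hours

0.0588 hours


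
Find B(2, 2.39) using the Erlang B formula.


B(N,A) = (A^N/N!) / sum(A^k/k!, k=0..N) with N=2, A=2.39 = 0.4573

0.4573


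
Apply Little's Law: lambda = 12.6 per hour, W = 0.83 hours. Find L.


L = lambda * W = 12.6 * 0.83 = 10.46

10.46


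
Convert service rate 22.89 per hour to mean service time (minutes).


Mean service time = 60/mu = 60/22.89 = 2.62 minutes

2.62 minutes


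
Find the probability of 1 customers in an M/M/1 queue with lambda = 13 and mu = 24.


rho = 13/24; P(n) = (1-rho)*rho^n = (1-13/24)*(13/24)^1 = 0.2483

0.2483


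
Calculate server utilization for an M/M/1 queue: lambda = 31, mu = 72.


rho = lambda/mu = 31/72 = 0.4306

0.4306


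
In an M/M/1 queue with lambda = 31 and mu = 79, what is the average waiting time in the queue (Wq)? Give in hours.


rho = 31/79; Wq = rho/(mu - lambda) = 0.0082 hours

0.0082 hours


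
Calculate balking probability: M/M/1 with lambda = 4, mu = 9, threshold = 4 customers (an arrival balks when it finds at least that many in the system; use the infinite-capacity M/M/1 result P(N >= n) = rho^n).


P(N >= 4) = rho^4 = (4/9)^4 = 0.039

0.039


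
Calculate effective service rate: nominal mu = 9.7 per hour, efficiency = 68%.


Effective rate = mu * efficiency = 9.7 * 0.68 = 6.6 per hour

6.6 per hour


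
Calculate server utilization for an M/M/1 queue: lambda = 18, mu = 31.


rho = lambda/mu = 18/31 = 0.5806

0.5806


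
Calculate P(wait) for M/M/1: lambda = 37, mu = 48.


P(wait) = rho = lambda/mu = 37/48 = 0.7708

0.7708


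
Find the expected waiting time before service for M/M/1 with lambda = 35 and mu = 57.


rho = 35/57; Wq = rho/(mu - lambda) = 0.0279 hours

0.0279 hours


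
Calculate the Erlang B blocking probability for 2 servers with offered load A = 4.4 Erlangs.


B(N,A) = (A^N/N!) / sum(A^k/k!, k=0..N) with N=2, A=4.4 = 0.6419

0.6419


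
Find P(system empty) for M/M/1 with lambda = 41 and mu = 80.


P0 = 1 - rho = 1 - 41/80 = 0.4875

0.4875


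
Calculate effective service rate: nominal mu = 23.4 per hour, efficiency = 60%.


Effective rate = mu * efficiency = 23.4 * 0.6 = 14.04 per hour

14.04 per hour


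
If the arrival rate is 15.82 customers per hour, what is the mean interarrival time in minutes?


Mean interarrival time = 60/lambda = 60/15.82 = 3.79 minutes

3.79 minutes


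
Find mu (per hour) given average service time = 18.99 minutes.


mu = 60 / avg_service_time = 60 / 18.99 = 3.16 per hour

3.16 per hour


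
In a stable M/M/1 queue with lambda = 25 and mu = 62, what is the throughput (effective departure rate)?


For a stable queue (lambda < mu), throughput = lambda = 25 per hour

25 per hour


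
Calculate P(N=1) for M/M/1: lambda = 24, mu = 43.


rho = 24/43; P(n) = (1-rho)*rho^n = (1-24/43)*(24/43)^1 = 0.2466

0.2466


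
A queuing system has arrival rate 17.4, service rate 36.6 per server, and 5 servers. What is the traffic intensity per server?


rho = lambda / (c * mu) = 17.4 / (5 * 36.6) = 0.0951

0.0951


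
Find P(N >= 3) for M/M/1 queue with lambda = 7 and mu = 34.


P(N >= 3) = rho^3 = (7/34)^3 = 0.0087

0.0087


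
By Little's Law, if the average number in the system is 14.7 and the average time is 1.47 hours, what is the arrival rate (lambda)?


lambda = L / W = 14.7 / 1.47 = 10.0 per hour

10.0 per hour


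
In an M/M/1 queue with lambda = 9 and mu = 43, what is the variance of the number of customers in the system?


rho = 9/43; Var(N) = rho/(1-rho)^2 = 0.33

0.33


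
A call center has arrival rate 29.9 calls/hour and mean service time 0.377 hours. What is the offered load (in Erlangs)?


Offered load a = lambda * E[S] = 29.9 * 0.377 = 11.27 Erlangs

11.27 Erlangs


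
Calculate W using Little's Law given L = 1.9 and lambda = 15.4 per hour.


W = L / lambda = 1.9 / 15.4 = 0.1234 hours

0.1234 hours


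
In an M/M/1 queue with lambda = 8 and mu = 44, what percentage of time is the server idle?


Idle fraction = (1 - rho) * 100 = (1 - 8/44) * 100 = 81.8%

81.8%


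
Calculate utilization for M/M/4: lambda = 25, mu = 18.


rho = lambda/(c*mu) = 25/(4*18) = 0.3472

0.3472


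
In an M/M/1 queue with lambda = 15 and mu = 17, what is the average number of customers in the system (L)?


rho = 15/17; L = rho/(1-rho) = 7.5

7.5


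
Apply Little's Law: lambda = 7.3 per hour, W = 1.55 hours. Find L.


L = lambda * W = 7.3 * 1.55 = 11.32

11.32


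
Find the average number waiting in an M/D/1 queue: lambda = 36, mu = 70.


M/D/1: Lq = rho^2 / (2*(1-rho)) where rho = 36/70; Lq = 0.27

0.27


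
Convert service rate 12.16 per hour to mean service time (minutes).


Mean service time = 60/mu = 60/12.16 = 4.93 minutes

4.93 minutes


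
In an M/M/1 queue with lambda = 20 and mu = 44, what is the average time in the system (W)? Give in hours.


W = 1/(mu - lambda) = 1/(44 - 20) = 0.0417 hours

0.0417 hours


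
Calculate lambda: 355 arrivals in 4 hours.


lambda = total arrivals / time = 355 / 4 = 88.75 per hour

88.75 per hour


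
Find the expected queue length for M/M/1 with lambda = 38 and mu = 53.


rho = 38/53; Lq = rho^2/(1-rho) = 1.82

1.82


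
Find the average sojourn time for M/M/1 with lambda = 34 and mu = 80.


W = 1/(mu - lambda) = 1/(80 - 34) = 0.0217 hours

0.0217 hours


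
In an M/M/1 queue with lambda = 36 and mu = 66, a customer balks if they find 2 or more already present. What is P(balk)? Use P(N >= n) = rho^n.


P(N >= 2) = rho^2 = (36/66)^2 = 0.2975

0.2975


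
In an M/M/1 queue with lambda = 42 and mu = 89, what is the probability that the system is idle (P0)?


P0 = 1 - rho = 1 - 42/89 = 0.5281

0.5281


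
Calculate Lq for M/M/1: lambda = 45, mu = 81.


rho = 45/81; Lq = rho^2/(1-rho) = 0.69

0.69


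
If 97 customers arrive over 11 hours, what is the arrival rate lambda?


lambda = total arrivals / time = 97 / 11 = 8.82 per hour

8.82 per hour


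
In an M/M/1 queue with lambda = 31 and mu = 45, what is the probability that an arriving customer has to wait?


P(wait) = rho = lambda/mu = 31/45 = 0.6889

0.6889


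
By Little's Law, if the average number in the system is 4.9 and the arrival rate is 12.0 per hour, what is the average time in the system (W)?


W = L / lambda = 4.9 / 12.0 = 0.4083 hours

0.4083 hours


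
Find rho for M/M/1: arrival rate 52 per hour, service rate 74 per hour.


rho = lambda/mu = 52/74 = 0.7027

0.7027


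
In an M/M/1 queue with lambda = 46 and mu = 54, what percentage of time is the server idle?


Idle fraction = (1 - rho) * 100 = (1 - 46/54) * 100 = 14.8%

14.8%


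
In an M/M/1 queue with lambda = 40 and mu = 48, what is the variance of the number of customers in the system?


rho = 40/48; Var(N) = rho/(1-rho)^2 = 30.0

30.0


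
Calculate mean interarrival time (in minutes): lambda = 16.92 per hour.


Mean interarrival time = 60/lambda = 60/16.92 = 3.55 minutes

3.55 minutes


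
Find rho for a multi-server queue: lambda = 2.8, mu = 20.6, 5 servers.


rho = lambda / (c * mu) = 2.8 / (5 * 20.6) = 0.0272

0.0272


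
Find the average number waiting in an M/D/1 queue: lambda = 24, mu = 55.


M/D/1: Lq = rho^2 / (2*(1-rho)) where rho = 24/55; Lq = 0.17

0.17


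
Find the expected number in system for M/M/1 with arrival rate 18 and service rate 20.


rho = 18/20; L = rho/(1-rho) = 9.0

9.0


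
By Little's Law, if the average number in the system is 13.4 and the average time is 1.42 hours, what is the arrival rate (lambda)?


lambda = L / W = 13.4 / 1.42 = 9.44 per hour

9.44 per hour


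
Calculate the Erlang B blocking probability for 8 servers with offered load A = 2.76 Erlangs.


B(N,A) = (A^N/N!) / sum(A^k/k!, k=0..N) with N=8, A=2.76 = 0.0053

0.0053


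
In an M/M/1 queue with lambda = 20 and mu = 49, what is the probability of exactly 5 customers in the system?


rho = 20/49; P(n) = (1-rho)*rho^n = (1-20/49)*(20/49)^5 = 0.0067

0.0067


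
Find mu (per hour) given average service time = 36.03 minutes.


mu = 60 / avg_service_time = 60 / 36.03 = 1.67 per hour

1.67 per hour


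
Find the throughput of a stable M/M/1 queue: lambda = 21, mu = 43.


For a stable queue (lambda < mu), throughput = lambda = 21 per hour

21 per hour


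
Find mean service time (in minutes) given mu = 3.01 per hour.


Mean service time = 60/mu = 60/3.01 = 19.93 minutes

19.93 minutes


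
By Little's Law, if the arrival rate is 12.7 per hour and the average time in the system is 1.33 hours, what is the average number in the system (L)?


L = lambda * W = 12.7 * 1.33 = 16.89

16.89


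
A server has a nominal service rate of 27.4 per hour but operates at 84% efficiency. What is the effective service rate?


Effective rate = mu * efficiency = 27.4 * 0.84 = 23.02 per hour

23.02 per hour


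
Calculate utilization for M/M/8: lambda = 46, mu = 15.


rho = lambda/(c*mu) = 46/(8*15) = 0.3833

0.3833


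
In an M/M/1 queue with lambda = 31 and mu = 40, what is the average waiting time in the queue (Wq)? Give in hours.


rho = 31/40; Wq = rho/(mu - lambda) = 0.0861 hours

0.0861 hours


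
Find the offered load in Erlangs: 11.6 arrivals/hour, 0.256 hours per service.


Offered load a = lambda * E[S] = 11.6 * 0.256 = 2.97 Erlangs

2.97 Erlangs


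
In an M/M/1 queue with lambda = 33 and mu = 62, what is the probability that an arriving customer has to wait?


P(wait) = rho = lambda/mu = 33/62 = 0.5323

0.5323


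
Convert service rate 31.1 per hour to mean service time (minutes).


Mean service time = 60/mu = 60/31.1 = 1.93 minutes

1.93 minutes


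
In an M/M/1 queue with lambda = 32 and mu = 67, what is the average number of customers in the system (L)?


rho = 32/67; L = rho/(1-rho) = 0.91

0.91


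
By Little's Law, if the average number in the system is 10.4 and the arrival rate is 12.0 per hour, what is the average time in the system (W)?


W = L / lambda = 10.4 / 12.0 = 0.8667 hours

0.8667 hours


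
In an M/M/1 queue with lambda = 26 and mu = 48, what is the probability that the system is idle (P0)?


P0 = 1 - rho = 1 - 26/48 = 0.4583

0.4583


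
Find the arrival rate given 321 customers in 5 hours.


lambda = total arrivals / time = 321 / 5 = 64.2 per hour

64.2 per hour


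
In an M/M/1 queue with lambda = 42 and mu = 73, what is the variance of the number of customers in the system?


rho = 42/73; Var(N) = rho/(1-rho)^2 = 3.19

3.19


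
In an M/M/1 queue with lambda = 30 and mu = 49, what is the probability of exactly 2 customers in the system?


rho = 30/49; P(n) = (1-rho)*rho^n = (1-30/49)*(30/49)^2 = 0.1453

0.1453


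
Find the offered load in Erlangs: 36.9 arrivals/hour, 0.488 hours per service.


Offered load a = lambda * E[S] = 36.9 * 0.488 = 18.01 Erlangs

18.01 Erlangs


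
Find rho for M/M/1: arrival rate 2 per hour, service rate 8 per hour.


rho = lambda/mu = 2/8 = 0.25

0.25


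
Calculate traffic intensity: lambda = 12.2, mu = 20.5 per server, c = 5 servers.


rho = lambda / (c * mu) = 12.2 / (5 * 20.5) = 0.119

0.119


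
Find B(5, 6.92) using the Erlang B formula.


B(N,A) = (A^N/N!) / sum(A^k/k!, k=0..N) with N=5, A=6.92 = 0.42

0.42


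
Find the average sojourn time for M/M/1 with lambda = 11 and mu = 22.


W = 1/(mu - lambda) = 1/(22 - 11) = 0.0909 hours

0.0909 hours


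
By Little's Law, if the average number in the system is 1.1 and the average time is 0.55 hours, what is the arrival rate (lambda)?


lambda = L / W = 1.1 / 0.55 = 2.0 per hour

2.0 per hour


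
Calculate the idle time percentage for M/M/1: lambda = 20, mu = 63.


Idle fraction = (1 - rho) * 100 = (1 - 20/63) * 100 = 68.3%

68.3%


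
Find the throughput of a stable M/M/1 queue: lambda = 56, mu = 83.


For a stable queue (lambda < mu), throughput = lambda = 56 per hour

56 per hour


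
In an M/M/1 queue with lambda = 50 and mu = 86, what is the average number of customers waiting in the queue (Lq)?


rho = 50/86; Lq = rho^2/(1-rho) = 0.81

0.81


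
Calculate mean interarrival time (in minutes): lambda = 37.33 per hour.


Mean interarrival time = 60/lambda = 60/37.33 = 1.61 minutes

1.61 minutes


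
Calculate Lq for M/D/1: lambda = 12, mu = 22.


M/D/1: Lq = rho^2 / (2*(1-rho)) where rho = 12/22; Lq = 0.33

0.33


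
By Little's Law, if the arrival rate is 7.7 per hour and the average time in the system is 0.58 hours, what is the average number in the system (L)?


L = lambda * W = 7.7 * 0.58 = 4.47

4.47


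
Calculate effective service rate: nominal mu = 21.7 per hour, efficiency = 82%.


Effective rate = mu * efficiency = 21.7 * 0.82 = 17.79 per hour

17.79 per hour


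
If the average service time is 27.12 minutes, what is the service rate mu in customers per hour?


mu = 60 / avg_service_time = 60 / 27.12 = 2.21 per hour

2.21 per hour


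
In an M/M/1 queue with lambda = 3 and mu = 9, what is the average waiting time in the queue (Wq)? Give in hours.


rho = 3/9; Wq = rho/(mu - lambda) = 0.0556 hours

0.0556 hours


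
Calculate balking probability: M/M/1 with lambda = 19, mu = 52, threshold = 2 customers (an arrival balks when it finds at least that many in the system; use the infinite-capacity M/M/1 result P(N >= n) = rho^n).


P(N >= 2) = rho^2 = (19/52)^2 = 0.1335

0.1335
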